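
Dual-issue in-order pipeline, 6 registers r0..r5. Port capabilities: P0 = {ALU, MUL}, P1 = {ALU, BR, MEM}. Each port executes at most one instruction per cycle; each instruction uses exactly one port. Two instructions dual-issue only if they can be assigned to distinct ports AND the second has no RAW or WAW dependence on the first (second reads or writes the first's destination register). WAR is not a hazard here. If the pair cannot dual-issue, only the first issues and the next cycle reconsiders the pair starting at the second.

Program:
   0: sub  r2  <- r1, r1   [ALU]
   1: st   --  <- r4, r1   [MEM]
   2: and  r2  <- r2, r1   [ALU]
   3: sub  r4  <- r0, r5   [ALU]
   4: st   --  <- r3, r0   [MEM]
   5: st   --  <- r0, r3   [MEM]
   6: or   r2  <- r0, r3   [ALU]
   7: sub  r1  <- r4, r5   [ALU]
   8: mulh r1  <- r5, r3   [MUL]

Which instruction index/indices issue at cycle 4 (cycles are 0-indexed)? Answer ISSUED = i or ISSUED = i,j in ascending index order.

ISSUED = 7

[0] i0&i1  sub.ALU+st.MEM  -- pair
[1] i2&i3  and.ALU+sub.ALU  -- pair
[2] i4  st.MEM  -- no-port MEM/MEM
[3] i5&i6  st.MEM+or.ALU  -- pair
[4] i7  sub.ALU  -- WAW r1
[5] i8  mulh.MUL  -- tail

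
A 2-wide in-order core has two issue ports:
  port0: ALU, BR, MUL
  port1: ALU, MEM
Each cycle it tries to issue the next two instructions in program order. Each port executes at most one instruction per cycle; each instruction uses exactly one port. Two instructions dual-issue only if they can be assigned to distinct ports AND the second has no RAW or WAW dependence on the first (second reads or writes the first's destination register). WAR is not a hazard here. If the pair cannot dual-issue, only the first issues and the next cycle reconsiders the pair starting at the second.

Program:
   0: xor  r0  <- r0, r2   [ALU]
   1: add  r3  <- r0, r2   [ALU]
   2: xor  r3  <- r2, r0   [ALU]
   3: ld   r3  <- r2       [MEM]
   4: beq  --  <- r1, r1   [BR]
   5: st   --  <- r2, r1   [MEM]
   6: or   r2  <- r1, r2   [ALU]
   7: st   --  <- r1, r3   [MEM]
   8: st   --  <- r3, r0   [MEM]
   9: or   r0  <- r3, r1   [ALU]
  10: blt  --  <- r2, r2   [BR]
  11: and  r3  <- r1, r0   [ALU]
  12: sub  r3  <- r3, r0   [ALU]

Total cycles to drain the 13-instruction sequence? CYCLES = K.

CYCLES = 9

t=0 i0:xor.ALU ; RAW r0
t=1 i1:add.ALU ; WAW r3
t=2 i2:xor.ALU ; WAW r3
t=3 i3&i4:ld.MEM/beq.BR ; dual
t=4 i5&i6:st.MEM/or.ALU ; dual
t=5 i7:st.MEM ; no-port MEM/MEM
t=6 i8&i9:st.MEM/or.ALU ; dual
t=7 i10&i11:blt.BR/and.ALU ; dual
t=8 i12:sub.ALU ; tail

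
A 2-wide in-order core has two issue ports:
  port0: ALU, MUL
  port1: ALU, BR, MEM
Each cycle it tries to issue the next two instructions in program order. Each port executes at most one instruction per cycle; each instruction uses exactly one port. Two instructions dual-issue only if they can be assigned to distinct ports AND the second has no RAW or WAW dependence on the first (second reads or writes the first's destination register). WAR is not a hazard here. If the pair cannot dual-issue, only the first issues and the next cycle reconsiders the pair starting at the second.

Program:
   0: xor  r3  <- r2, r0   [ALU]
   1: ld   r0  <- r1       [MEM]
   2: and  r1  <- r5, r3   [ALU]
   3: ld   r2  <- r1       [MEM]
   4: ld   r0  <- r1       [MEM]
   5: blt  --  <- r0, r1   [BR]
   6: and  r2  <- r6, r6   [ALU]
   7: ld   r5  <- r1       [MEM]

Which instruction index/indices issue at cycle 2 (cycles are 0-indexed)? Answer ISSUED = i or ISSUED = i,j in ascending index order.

c0: i0,i1 xor.ALU;ld.MEM  dual
c1: i2 and.ALU  RAW r1
c2: i3 ld.MEM  no-port MEM/MEM
c3: i4 ld.MEM  no-port MEM/BR
c4: i5,i6 blt.BR;and.ALU  dual
c5: i7 ld.MEM  tail

ISSUED = 3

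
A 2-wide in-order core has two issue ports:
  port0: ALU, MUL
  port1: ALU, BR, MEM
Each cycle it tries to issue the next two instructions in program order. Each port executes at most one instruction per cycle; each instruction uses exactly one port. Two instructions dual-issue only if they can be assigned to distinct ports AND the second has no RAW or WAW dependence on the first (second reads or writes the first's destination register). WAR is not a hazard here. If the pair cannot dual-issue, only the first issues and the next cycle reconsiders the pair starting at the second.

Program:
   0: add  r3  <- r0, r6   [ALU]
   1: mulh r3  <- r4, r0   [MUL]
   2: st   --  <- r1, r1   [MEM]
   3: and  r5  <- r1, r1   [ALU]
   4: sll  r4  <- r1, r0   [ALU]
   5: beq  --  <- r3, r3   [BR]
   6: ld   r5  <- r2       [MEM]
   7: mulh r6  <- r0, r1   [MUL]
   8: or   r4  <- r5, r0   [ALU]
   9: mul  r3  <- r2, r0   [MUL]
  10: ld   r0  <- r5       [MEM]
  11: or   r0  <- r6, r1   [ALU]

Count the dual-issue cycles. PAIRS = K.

PAIRS = 4

t=0 i0:add.ALU ; WAW r3
t=1 i1+i2:mulh.MUL/st.MEM ; 2-wide
t=2 i3+i4:and.ALU/sll.ALU ; 2-wide
t=3 i5:beq.BR ; no-port BR/MEM
t=4 i6+i7:ld.MEM/mulh.MUL ; 2-wide
t=5 i8+i9:or.ALU/mul.MUL ; 2-wide
t=6 i10:ld.MEM ; WAW r0
t=7 i11:or.ALU ; tail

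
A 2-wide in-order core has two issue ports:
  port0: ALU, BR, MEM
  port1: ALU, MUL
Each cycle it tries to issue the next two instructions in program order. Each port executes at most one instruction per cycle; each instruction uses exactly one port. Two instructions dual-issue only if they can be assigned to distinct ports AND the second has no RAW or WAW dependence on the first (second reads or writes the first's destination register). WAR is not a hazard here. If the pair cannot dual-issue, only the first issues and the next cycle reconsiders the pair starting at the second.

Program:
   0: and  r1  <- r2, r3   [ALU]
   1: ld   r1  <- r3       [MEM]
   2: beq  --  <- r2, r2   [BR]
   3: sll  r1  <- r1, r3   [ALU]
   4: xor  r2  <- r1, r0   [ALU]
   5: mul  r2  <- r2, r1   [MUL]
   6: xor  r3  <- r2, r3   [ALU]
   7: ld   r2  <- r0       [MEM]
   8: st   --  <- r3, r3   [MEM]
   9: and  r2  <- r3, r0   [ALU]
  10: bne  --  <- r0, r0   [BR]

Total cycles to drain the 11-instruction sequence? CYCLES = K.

0. and @i0  | WAW r1
1. ld @i1  | no-port MEM/BR
2. beq+sll @i2/i3  | pair
3. xor @i4  | RAW+WAW r2
4. mul @i5  | RAW r2
5. xor+ld @i6/i7  | pair
6. st+and @i8/i9  | pair
7. bne @i10  | tail

CYCLES = 8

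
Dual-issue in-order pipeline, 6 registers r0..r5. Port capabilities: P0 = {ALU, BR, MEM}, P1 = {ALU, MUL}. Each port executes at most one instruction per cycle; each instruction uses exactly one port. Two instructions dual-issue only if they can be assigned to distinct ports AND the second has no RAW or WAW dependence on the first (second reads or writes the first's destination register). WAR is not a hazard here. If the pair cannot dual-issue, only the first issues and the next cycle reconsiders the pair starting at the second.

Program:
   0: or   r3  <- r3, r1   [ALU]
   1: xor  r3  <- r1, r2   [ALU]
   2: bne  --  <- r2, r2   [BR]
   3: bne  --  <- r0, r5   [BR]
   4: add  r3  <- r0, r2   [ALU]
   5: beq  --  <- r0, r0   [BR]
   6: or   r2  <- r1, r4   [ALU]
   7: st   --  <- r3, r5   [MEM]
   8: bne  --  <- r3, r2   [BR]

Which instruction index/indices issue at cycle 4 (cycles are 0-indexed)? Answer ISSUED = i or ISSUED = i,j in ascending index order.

  cy0 -> i0 (or.ALU) WAW r3
  cy1 -> i1,i2 (xor.ALU/bne.BR) pair
  cy2 -> i3,i4 (bne.BR/add.ALU) pair
  cy3 -> i5,i6 (beq.BR/or.ALU) pair
  cy4 -> i7 (st.MEM) no-port MEM/BR
  cy5 -> i8 (bne.BR) tail

ISSUED = 7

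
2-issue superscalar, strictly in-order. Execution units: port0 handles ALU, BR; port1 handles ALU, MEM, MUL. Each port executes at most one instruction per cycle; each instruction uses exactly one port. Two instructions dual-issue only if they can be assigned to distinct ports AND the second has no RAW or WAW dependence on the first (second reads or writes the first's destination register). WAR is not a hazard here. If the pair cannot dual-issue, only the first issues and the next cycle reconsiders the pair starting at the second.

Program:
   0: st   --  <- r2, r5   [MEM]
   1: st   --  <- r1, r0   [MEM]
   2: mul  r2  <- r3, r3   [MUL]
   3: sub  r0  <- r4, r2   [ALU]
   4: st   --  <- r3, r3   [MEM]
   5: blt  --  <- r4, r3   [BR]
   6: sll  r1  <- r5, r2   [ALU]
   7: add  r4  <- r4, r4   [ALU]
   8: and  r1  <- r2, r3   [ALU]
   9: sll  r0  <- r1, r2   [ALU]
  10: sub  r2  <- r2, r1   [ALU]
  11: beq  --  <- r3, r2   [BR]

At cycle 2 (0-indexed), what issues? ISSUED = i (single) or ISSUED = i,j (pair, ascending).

ISSUED = 2

0. st @i0  | no-port MEM/MEM
1. st @i1  | no-port MEM/MUL
2. mul @i2  | RAW r2
3. sub st @i3,i4  | 2-wide
4. blt sll @i5,i6  | 2-wide
5. add and @i7,i8  | 2-wide
6. sll sub @i9,i10  | 2-wide
7. beq @i11  | tail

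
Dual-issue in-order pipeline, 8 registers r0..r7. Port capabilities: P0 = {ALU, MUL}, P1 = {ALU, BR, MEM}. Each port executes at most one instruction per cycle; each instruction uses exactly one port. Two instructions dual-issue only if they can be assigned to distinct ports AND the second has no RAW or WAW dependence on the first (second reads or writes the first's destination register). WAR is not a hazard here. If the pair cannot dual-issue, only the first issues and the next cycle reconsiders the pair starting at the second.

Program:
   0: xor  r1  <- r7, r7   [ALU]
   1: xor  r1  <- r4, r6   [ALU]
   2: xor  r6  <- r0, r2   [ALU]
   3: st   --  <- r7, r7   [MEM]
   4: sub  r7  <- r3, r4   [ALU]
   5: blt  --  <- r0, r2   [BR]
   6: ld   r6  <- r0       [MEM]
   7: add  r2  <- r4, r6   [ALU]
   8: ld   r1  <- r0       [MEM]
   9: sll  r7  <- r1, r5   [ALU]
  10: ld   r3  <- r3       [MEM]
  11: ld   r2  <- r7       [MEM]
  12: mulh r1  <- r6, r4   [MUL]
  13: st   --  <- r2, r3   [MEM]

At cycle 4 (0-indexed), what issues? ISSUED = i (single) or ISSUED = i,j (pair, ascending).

ISSUED = 6

[0] i0  xor  -- WAW r1
[1] i1,i2  xor+xor  -- dual
[2] i3,i4  st+sub  -- dual
[3] i5  blt  -- no-port BR/MEM
[4] i6  ld  -- RAW r6
[5] i7,i8  add+ld  -- dual
[6] i9,i10  sll+ld  -- dual
[7] i11,i12  ld+mulh  -- dual
[8] i13  st  -- tail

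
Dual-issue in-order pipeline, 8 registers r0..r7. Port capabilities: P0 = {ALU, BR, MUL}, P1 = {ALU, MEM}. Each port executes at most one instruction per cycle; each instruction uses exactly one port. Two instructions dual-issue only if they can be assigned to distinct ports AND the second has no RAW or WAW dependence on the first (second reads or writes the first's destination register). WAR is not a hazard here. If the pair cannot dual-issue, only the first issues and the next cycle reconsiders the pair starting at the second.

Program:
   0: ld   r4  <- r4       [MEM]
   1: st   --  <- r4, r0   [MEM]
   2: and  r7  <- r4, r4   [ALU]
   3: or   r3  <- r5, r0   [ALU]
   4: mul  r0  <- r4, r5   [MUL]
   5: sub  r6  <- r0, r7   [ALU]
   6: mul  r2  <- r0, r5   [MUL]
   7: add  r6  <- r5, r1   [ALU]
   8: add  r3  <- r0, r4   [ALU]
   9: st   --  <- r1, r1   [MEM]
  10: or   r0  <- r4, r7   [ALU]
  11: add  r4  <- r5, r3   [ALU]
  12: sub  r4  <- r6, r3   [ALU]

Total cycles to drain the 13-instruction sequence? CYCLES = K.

[0] i0  ld  -- no-port MEM/MEM
[1] i1/i2  st and  -- 2-wide
[2] i3/i4  or mul  -- 2-wide
[3] i5/i6  sub mul  -- 2-wide
[4] i7/i8  add add  -- 2-wide
[5] i9/i10  st or  -- 2-wide
[6] i11  add  -- WAW r4
[7] i12  sub  -- tail

CYCLES = 8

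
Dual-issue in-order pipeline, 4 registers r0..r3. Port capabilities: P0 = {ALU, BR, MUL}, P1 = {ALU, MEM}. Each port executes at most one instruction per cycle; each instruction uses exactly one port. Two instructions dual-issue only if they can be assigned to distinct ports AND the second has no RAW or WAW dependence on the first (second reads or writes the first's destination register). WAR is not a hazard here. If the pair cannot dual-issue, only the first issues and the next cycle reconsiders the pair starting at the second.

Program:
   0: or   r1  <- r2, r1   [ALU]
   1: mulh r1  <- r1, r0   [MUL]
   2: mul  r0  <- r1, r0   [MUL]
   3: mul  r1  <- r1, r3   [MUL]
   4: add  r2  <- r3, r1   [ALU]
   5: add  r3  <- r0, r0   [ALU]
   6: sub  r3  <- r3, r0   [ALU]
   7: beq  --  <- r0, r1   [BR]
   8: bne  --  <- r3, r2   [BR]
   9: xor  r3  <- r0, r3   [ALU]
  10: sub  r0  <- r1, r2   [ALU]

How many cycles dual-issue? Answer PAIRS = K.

c0: i0 or.ALU  RAW+WAW r1
c1: i1 mulh.MUL  no-port MUL/MUL
c2: i2 mul.MUL  no-port MUL/MUL
c3: i3 mul.MUL  RAW r1
c4: i4&i5 add.ALU;add.ALU  dual
c5: i6&i7 sub.ALU;beq.BR  dual
c6: i8&i9 bne.BR;xor.ALU  dual
c7: i10 sub.ALU  tail

PAIRS = 3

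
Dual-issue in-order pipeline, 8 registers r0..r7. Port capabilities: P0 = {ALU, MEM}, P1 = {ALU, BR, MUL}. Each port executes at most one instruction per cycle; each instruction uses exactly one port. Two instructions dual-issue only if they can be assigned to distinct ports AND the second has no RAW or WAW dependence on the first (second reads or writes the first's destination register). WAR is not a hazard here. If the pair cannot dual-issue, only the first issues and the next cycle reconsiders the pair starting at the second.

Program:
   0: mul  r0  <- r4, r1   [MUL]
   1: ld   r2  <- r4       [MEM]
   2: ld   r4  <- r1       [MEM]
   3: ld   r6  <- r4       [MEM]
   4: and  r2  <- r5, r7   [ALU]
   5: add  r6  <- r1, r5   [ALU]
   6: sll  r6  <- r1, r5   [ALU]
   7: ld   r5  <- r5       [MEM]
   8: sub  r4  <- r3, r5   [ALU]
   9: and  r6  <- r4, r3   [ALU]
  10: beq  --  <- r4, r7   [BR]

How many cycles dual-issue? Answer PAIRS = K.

[0] i0,i1  mul/ld  -- pair
[1] i2  ld  -- no-port MEM/MEM
[2] i3,i4  ld/and  -- pair
[3] i5  add  -- WAW r6
[4] i6,i7  sll/ld  -- pair
[5] i8  sub  -- RAW r4
[6] i9,i10  and/beq  -- pair

PAIRS = 4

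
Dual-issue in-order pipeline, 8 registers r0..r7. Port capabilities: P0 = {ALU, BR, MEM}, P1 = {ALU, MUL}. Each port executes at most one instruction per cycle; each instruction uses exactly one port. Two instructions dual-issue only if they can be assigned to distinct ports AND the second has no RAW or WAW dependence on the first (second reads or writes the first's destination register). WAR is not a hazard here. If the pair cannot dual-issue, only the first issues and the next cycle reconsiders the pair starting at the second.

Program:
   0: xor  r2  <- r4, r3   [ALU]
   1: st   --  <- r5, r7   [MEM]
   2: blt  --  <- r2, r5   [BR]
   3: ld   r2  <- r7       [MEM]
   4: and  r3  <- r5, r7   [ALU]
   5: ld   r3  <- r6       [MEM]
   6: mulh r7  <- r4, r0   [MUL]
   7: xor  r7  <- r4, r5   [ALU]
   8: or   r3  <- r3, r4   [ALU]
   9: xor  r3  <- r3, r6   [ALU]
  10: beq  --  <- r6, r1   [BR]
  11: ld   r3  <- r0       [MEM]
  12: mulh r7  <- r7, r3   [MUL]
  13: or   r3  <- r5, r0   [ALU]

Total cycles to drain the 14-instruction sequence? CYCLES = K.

  cy0 -> i0/i1 (xor+st) 2-wide
  cy1 -> i2 (blt) no-port BR/MEM
  cy2 -> i3/i4 (ld+and) 2-wide
  cy3 -> i5/i6 (ld+mulh) 2-wide
  cy4 -> i7/i8 (xor+or) 2-wide
  cy5 -> i9/i10 (xor+beq) 2-wide
  cy6 -> i11 (ld) RAW r3
  cy7 -> i12/i13 (mulh+or) 2-wide

CYCLES = 8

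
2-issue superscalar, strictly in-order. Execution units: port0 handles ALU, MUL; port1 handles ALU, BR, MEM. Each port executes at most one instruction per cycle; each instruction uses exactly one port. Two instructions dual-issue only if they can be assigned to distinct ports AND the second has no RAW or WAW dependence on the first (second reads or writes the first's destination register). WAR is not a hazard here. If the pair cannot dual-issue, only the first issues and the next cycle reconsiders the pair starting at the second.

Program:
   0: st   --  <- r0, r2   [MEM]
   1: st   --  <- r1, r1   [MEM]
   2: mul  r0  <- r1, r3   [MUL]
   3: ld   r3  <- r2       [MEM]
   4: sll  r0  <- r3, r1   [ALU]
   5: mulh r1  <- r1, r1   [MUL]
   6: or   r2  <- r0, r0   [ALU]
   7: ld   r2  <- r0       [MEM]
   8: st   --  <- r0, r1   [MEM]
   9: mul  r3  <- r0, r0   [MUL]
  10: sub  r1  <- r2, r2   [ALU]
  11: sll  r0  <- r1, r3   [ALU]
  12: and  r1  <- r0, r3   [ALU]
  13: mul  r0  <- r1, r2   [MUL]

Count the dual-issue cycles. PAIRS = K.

0. st.MEM @i0  | no-port MEM/MEM
1. st.MEM;mul.MUL @i1/i2  | dual
2. ld.MEM @i3  | RAW r3
3. sll.ALU;mulh.MUL @i4/i5  | dual
4. or.ALU @i6  | WAW r2
5. ld.MEM @i7  | no-port MEM/MEM
6. st.MEM;mul.MUL @i8/i9  | dual
7. sub.ALU @i10  | RAW r1
8. sll.ALU @i11  | RAW r0
9. and.ALU @i12  | RAW r1
10. mul.MUL @i13  | tail

PAIRS = 3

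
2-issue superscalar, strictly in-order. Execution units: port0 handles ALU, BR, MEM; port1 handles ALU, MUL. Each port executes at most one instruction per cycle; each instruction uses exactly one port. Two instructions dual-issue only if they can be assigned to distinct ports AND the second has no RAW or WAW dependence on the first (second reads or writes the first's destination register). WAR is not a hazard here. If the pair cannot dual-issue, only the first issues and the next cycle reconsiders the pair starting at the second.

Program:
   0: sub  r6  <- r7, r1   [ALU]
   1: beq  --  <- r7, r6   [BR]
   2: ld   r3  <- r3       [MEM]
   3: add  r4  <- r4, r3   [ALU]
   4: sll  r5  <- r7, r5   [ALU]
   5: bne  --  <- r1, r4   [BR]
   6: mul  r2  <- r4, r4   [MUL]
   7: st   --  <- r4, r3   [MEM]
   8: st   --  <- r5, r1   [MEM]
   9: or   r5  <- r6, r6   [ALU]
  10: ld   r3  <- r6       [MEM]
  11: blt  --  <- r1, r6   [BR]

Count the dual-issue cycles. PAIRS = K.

0. sub.ALU @i0  | RAW r6
1. beq.BR @i1  | no-port BR/MEM
2. ld.MEM @i2  | RAW r3
3. add.ALU;sll.ALU @i3/i4  | 2-wide
4. bne.BR;mul.MUL @i5/i6  | 2-wide
5. st.MEM @i7  | no-port MEM/MEM
6. st.MEM;or.ALU @i8/i9  | 2-wide
7. ld.MEM @i10  | no-port MEM/BR
8. blt.BR @i11  | tail

PAIRS = 3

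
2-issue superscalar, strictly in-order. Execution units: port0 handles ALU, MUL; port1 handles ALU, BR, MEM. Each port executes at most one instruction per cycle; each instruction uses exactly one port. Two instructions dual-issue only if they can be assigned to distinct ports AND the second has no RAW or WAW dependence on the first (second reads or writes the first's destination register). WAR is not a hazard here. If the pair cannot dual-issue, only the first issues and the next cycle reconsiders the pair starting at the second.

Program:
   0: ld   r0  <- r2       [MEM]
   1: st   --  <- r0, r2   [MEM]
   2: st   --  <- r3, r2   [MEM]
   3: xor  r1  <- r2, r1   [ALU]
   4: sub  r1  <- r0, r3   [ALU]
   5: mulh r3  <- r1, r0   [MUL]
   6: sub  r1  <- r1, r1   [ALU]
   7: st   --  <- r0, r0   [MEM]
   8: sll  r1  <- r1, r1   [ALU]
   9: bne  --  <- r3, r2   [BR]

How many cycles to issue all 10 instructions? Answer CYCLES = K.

CYCLES = 7

c0: i0 ld  no-port MEM/MEM
c1: i1 st  no-port MEM/MEM
c2: i2,i3 st;xor  dual
c3: i4 sub  RAW r1
c4: i5,i6 mulh;sub  dual
c5: i7,i8 st;sll  dual
c6: i9 bne  tail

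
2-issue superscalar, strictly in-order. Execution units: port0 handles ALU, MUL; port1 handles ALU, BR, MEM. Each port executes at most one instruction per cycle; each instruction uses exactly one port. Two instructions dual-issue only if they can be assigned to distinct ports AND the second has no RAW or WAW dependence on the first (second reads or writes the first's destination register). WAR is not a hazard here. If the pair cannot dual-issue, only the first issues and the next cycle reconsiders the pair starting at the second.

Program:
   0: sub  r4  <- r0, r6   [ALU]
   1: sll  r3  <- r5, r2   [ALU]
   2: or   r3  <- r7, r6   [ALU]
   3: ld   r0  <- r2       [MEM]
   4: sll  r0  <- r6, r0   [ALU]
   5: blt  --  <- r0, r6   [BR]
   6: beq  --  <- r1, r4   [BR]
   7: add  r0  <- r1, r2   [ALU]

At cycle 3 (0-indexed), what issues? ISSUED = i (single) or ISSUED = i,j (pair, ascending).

t=0 i0/i1:sub/sll ; pair
t=1 i2/i3:or/ld ; pair
t=2 i4:sll ; RAW r0
t=3 i5:blt ; no-port BR/BR
t=4 i6/i7:beq/add ; pair

ISSUED = 5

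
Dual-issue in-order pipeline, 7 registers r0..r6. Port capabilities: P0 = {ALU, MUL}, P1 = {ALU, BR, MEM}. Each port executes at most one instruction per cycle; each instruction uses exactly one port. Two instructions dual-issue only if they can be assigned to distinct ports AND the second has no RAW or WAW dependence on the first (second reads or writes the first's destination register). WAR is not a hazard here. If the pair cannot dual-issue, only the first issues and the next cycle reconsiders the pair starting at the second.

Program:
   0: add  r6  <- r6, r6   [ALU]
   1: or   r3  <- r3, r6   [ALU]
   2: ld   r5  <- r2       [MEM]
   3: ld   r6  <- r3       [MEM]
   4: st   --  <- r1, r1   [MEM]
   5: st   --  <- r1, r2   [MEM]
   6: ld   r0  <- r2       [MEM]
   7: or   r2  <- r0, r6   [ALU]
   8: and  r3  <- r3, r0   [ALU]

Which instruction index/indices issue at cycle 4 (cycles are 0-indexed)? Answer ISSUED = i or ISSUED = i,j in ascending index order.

0. add @i0  | RAW r6
1. or ld @i1+i2  | dual
2. ld @i3  | no-port MEM/MEM
3. st @i4  | no-port MEM/MEM
4. st @i5  | no-port MEM/MEM
5. ld @i6  | RAW r0
6. or and @i7+i8  | dual

ISSUED = 5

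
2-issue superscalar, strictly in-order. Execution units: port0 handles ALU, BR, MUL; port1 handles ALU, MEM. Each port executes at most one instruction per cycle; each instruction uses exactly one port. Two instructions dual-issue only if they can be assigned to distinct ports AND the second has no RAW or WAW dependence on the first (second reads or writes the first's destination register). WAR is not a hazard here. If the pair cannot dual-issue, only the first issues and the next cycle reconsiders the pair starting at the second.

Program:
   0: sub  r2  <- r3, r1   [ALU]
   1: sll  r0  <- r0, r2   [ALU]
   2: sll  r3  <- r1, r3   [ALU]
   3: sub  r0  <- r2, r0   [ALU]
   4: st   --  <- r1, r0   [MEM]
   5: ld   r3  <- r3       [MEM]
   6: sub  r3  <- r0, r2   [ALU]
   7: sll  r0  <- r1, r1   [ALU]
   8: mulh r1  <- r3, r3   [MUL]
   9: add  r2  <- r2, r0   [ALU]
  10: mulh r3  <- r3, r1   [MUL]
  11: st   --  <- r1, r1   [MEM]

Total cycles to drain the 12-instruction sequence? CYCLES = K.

CYCLES = 8

0. sub.ALU @i0  | RAW r2
1. sll.ALU+sll.ALU @i1/i2  | pair
2. sub.ALU @i3  | RAW r0
3. st.MEM @i4  | no-port MEM/MEM
4. ld.MEM @i5  | WAW r3
5. sub.ALU+sll.ALU @i6/i7  | pair
6. mulh.MUL+add.ALU @i8/i9  | pair
7. mulh.MUL+st.MEM @i10/i11  | pair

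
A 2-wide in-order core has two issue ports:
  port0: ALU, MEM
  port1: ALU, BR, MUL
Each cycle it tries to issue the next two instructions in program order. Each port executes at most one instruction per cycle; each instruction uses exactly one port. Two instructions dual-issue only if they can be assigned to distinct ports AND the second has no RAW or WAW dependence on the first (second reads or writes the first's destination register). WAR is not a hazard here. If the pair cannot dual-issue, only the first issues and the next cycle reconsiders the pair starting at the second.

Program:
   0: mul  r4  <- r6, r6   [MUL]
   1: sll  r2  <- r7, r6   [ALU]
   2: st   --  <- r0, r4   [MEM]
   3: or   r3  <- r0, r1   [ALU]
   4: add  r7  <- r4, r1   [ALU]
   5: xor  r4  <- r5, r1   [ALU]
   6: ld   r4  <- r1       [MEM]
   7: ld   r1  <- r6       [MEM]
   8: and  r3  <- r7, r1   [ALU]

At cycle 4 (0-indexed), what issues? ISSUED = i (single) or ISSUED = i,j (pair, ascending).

ISSUED = 7

c0: i0,i1 mul.MUL+sll.ALU  dual
c1: i2,i3 st.MEM+or.ALU  dual
c2: i4,i5 add.ALU+xor.ALU  dual
c3: i6 ld.MEM  no-port MEM/MEM
c4: i7 ld.MEM  RAW r1
c5: i8 and.ALU  tail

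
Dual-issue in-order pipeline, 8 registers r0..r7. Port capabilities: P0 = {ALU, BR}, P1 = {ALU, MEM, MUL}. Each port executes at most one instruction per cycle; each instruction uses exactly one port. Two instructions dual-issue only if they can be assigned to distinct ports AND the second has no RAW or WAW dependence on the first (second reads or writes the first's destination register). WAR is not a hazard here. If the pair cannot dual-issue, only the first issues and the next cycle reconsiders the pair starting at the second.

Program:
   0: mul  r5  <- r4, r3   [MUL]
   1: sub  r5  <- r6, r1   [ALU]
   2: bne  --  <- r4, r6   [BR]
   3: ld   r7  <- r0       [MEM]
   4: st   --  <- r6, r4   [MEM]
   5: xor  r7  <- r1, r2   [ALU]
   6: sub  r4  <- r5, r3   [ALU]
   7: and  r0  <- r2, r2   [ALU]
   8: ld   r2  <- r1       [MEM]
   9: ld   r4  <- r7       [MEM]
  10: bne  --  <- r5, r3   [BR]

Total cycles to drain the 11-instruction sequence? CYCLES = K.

  cy0 -> i0 (mul.MUL) WAW r5
  cy1 -> i1+i2 (sub.ALU;bne.BR) pair
  cy2 -> i3 (ld.MEM) no-port MEM/MEM
  cy3 -> i4+i5 (st.MEM;xor.ALU) pair
  cy4 -> i6+i7 (sub.ALU;and.ALU) pair
  cy5 -> i8 (ld.MEM) no-port MEM/MEM
  cy6 -> i9+i10 (ld.MEM;bne.BR) pair

CYCLES = 7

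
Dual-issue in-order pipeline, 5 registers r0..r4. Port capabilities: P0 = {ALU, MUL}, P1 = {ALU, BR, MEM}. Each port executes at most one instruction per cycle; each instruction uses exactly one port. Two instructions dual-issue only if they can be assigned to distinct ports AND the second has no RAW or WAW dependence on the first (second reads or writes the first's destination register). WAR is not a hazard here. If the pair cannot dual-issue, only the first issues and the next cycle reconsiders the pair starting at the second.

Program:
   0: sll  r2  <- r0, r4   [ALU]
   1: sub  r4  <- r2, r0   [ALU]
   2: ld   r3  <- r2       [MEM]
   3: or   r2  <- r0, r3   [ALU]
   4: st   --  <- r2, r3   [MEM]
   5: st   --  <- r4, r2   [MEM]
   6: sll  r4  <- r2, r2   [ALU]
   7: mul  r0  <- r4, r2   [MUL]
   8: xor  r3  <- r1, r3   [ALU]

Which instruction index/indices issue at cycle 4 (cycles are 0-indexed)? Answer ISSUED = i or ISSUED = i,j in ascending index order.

ISSUED = 5,6

[0] i0  sll  -- RAW r2
[1] i1&i2  sub ld  -- pair
[2] i3  or  -- RAW r2
[3] i4  st  -- no-port MEM/MEM
[4] i5&i6  st sll  -- pair
[5] i7&i8  mul xor  -- pair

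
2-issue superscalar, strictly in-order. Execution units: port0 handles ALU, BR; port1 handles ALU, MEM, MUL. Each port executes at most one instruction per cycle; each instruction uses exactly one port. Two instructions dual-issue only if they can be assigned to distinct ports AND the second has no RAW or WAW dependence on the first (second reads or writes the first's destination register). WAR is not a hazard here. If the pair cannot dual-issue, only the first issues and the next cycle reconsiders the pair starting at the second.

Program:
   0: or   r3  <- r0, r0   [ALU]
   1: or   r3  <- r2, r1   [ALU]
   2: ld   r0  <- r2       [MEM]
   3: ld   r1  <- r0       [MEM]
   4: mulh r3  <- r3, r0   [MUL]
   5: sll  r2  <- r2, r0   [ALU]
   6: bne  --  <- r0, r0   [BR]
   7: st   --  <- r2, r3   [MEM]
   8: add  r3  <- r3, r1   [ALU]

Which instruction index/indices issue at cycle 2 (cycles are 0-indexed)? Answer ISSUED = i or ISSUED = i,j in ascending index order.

  cy0 -> i0 (or) WAW r3
  cy1 -> i1+i2 (or/ld) pair
  cy2 -> i3 (ld) no-port MEM/MUL
  cy3 -> i4+i5 (mulh/sll) pair
  cy4 -> i6+i7 (bne/st) pair
  cy5 -> i8 (add) tail

ISSUED = 3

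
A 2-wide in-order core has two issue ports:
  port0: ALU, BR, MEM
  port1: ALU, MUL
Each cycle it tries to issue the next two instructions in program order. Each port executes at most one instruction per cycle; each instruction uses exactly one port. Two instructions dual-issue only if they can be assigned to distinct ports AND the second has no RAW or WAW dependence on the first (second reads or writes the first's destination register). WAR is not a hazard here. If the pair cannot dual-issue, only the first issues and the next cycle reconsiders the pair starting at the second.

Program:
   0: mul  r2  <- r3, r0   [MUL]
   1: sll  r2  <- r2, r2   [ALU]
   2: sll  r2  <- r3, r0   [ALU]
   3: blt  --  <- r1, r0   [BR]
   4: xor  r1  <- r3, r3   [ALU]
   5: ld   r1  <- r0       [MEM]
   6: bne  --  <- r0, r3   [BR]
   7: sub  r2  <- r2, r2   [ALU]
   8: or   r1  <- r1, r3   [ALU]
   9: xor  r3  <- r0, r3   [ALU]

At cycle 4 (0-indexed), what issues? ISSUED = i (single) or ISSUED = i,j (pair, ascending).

c0: i0 mul  RAW+WAW r2
c1: i1 sll  WAW r2
c2: i2+i3 sll+blt  2-wide
c3: i4 xor  WAW r1
c4: i5 ld  no-port MEM/BR
c5: i6+i7 bne+sub  2-wide
c6: i8+i9 or+xor  2-wide

ISSUED = 5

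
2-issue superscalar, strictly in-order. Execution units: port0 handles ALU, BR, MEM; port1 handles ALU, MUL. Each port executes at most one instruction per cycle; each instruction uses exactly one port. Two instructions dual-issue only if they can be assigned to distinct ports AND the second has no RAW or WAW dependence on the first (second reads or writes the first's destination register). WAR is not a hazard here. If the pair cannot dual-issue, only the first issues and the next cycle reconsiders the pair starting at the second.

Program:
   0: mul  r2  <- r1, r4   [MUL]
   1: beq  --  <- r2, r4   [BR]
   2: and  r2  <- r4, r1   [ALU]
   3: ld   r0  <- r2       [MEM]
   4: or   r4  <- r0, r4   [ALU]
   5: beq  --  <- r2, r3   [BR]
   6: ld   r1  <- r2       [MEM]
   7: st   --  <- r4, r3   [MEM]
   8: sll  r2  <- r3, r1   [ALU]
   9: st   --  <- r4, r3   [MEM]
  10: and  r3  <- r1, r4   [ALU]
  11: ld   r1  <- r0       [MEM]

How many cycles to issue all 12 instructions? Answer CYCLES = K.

c0: i0 mul.MUL  RAW r2
c1: i1&i2 beq.BR;and.ALU  pair
c2: i3 ld.MEM  RAW r0
c3: i4&i5 or.ALU;beq.BR  pair
c4: i6 ld.MEM  no-port MEM/MEM
c5: i7&i8 st.MEM;sll.ALU  pair
c6: i9&i10 st.MEM;and.ALU  pair
c7: i11 ld.MEM  tail

CYCLES = 8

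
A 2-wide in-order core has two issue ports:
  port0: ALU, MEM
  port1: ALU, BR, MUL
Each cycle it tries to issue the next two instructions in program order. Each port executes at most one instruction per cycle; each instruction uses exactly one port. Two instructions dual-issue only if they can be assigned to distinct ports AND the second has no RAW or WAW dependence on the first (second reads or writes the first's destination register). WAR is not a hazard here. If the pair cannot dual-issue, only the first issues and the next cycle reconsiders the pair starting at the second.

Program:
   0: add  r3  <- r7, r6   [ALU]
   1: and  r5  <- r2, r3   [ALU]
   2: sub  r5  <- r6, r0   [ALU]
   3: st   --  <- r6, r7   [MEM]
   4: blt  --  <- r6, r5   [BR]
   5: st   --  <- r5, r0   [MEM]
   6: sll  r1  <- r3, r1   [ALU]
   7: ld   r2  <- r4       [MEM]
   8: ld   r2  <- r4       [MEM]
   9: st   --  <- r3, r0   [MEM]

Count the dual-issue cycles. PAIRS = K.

c0: i0 add  RAW r3
c1: i1 and  WAW r5
c2: i2+i3 sub;st  dual
c3: i4+i5 blt;st  dual
c4: i6+i7 sll;ld  dual
c5: i8 ld  no-port MEM/MEM
c6: i9 st  tail

PAIRS = 3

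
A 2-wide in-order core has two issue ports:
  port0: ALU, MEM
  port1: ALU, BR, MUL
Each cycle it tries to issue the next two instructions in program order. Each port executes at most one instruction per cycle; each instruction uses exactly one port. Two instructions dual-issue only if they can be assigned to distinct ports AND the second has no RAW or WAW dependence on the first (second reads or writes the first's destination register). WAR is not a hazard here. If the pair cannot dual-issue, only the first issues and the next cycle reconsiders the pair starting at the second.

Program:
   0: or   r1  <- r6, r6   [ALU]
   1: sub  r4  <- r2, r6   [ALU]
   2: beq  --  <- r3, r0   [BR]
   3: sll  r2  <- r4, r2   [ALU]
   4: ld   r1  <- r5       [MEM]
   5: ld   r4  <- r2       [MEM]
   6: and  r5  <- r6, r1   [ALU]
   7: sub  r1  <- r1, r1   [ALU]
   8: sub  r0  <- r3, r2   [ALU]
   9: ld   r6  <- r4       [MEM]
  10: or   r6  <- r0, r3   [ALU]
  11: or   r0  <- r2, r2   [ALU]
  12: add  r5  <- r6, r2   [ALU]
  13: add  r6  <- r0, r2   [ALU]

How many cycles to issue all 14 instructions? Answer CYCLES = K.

t=0 i0/i1:or.ALU;sub.ALU ; pair
t=1 i2/i3:beq.BR;sll.ALU ; pair
t=2 i4:ld.MEM ; no-port MEM/MEM
t=3 i5/i6:ld.MEM;and.ALU ; pair
t=4 i7/i8:sub.ALU;sub.ALU ; pair
t=5 i9:ld.MEM ; WAW r6
t=6 i10/i11:or.ALU;or.ALU ; pair
t=7 i12/i13:add.ALU;add.ALU ; pair

CYCLES = 8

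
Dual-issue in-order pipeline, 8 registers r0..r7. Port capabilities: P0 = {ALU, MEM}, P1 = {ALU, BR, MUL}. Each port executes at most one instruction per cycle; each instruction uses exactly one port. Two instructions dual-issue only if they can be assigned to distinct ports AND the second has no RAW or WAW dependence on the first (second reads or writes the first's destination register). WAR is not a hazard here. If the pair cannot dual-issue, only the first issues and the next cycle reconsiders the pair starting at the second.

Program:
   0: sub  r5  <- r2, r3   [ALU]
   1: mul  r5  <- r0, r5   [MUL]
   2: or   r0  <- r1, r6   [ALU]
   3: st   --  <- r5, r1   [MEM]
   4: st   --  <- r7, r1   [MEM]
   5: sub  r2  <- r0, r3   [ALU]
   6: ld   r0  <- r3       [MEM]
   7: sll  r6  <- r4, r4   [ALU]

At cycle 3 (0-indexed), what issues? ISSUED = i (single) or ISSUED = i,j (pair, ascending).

0. sub.ALU @i0  | RAW+WAW r5
1. mul.MUL or.ALU @i1+i2  | 2-wide
2. st.MEM @i3  | no-port MEM/MEM
3. st.MEM sub.ALU @i4+i5  | 2-wide
4. ld.MEM sll.ALU @i6+i7  | 2-wide

ISSUED = 4,5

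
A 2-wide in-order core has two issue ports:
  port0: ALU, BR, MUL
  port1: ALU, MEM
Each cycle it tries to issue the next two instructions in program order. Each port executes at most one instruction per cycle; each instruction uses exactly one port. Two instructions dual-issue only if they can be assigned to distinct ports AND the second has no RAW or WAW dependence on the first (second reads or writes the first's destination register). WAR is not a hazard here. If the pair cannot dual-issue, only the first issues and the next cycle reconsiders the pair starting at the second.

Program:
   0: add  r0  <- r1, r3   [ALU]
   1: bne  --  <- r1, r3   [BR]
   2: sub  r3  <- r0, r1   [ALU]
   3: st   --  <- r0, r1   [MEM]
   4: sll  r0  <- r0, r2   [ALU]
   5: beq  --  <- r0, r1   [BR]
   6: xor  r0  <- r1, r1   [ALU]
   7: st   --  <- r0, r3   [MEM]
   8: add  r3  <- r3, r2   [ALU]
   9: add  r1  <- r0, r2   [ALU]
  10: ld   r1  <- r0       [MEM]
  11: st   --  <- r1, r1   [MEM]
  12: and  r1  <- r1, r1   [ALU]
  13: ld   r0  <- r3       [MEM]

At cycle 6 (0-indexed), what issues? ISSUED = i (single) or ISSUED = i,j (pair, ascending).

ISSUED = 10

t=0 i0+i1:add.ALU/bne.BR ; pair
t=1 i2+i3:sub.ALU/st.MEM ; pair
t=2 i4:sll.ALU ; RAW r0
t=3 i5+i6:beq.BR/xor.ALU ; pair
t=4 i7+i8:st.MEM/add.ALU ; pair
t=5 i9:add.ALU ; WAW r1
t=6 i10:ld.MEM ; no-port MEM/MEM
t=7 i11+i12:st.MEM/and.ALU ; pair
t=8 i13:ld.MEM ; tail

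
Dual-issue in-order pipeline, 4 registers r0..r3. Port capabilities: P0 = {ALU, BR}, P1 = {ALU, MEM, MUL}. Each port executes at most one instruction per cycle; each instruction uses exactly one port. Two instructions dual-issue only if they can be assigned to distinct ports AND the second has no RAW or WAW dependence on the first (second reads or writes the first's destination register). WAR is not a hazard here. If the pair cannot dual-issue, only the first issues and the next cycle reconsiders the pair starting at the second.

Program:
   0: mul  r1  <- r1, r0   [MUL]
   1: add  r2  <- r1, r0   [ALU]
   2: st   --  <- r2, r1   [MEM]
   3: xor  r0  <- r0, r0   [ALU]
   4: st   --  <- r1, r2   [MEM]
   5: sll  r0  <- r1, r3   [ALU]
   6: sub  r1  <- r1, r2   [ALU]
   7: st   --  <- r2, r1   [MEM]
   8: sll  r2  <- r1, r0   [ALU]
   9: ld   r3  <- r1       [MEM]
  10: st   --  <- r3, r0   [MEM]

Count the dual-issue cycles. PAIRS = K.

[0] i0  mul  -- RAW r1
[1] i1  add  -- RAW r2
[2] i2+i3  st xor  -- 2-wide
[3] i4+i5  st sll  -- 2-wide
[4] i6  sub  -- RAW r1
[5] i7+i8  st sll  -- 2-wide
[6] i9  ld  -- no-port MEM/MEM
[7] i10  st  -- tail

PAIRS = 3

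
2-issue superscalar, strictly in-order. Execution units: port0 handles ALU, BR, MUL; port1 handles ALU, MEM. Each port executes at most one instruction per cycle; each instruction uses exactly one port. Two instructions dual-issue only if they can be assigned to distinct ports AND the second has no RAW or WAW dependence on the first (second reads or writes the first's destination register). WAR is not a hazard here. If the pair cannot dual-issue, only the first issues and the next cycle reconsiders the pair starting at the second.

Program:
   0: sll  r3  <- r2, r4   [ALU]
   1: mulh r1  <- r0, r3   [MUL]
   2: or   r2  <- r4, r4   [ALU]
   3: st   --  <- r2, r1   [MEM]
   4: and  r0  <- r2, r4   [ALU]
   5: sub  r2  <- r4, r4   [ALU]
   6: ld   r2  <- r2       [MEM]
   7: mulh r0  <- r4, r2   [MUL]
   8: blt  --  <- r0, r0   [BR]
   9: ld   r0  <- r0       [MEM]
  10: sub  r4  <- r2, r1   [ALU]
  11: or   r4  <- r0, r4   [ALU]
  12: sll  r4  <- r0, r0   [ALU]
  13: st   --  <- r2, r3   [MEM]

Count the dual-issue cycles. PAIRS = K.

PAIRS = 4

[0] i0  sll  -- RAW r3
[1] i1&i2  mulh;or  -- pair
[2] i3&i4  st;and  -- pair
[3] i5  sub  -- RAW+WAW r2
[4] i6  ld  -- RAW r2
[5] i7  mulh  -- no-port MUL/BR
[6] i8&i9  blt;ld  -- pair
[7] i10  sub  -- RAW+WAW r4
[8] i11  or  -- WAW r4
[9] i12&i13  sll;st  -- pair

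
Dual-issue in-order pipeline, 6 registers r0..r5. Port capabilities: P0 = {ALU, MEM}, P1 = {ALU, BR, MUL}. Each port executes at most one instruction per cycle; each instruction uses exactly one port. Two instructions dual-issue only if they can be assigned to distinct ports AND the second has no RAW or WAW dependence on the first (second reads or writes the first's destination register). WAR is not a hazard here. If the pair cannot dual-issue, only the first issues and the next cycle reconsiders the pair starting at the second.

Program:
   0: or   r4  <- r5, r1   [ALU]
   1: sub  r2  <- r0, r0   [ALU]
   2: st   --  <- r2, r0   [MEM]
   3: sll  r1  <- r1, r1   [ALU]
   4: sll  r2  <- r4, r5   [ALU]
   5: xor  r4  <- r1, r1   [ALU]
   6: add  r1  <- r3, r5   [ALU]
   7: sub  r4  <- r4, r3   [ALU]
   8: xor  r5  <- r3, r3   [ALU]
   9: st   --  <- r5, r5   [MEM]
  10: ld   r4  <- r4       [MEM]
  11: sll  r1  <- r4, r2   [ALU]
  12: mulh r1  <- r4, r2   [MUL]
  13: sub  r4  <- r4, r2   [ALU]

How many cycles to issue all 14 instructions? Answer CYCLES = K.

0. or.ALU+sub.ALU @i0&i1  | pair
1. st.MEM+sll.ALU @i2&i3  | pair
2. sll.ALU+xor.ALU @i4&i5  | pair
3. add.ALU+sub.ALU @i6&i7  | pair
4. xor.ALU @i8  | RAW r5
5. st.MEM @i9  | no-port MEM/MEM
6. ld.MEM @i10  | RAW r4
7. sll.ALU @i11  | WAW r1
8. mulh.MUL+sub.ALU @i12&i13  | pair

CYCLES = 9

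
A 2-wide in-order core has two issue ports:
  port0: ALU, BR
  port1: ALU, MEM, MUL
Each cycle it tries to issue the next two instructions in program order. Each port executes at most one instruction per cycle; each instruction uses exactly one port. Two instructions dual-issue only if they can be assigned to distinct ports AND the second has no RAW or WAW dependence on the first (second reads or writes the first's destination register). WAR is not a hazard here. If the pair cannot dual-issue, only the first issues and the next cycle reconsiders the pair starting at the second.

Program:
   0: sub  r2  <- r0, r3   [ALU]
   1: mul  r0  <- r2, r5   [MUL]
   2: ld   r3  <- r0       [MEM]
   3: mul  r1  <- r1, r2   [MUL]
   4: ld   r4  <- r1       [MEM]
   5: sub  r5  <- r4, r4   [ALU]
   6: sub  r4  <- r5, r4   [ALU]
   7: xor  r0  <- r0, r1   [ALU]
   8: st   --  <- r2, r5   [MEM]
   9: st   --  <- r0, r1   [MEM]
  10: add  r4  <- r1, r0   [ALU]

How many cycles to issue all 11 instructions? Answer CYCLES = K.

CYCLES = 9

c0: i0 sub.ALU  RAW r2
c1: i1 mul.MUL  no-port MUL/MEM
c2: i2 ld.MEM  no-port MEM/MUL
c3: i3 mul.MUL  no-port MUL/MEM
c4: i4 ld.MEM  RAW r4
c5: i5 sub.ALU  RAW r5
c6: i6+i7 sub.ALU/xor.ALU  pair
c7: i8 st.MEM  no-port MEM/MEM
c8: i9+i10 st.MEM/add.ALU  pair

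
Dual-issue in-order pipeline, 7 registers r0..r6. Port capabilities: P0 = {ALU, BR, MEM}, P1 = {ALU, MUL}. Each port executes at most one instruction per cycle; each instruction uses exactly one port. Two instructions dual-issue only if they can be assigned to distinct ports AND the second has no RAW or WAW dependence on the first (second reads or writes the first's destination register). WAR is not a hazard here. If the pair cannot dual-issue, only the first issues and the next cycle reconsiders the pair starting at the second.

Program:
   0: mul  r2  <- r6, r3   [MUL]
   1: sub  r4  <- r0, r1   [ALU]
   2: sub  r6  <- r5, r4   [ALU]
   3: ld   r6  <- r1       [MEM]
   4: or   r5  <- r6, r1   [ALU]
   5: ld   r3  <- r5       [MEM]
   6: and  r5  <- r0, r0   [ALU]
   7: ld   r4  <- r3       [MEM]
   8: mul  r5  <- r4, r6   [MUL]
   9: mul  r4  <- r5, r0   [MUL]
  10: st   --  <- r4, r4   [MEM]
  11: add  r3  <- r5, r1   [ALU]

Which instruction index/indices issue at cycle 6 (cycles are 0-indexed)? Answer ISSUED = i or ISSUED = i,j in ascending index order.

0. mul.MUL+sub.ALU @i0,i1  | dual
1. sub.ALU @i2  | WAW r6
2. ld.MEM @i3  | RAW r6
3. or.ALU @i4  | RAW r5
4. ld.MEM+and.ALU @i5,i6  | dual
5. ld.MEM @i7  | RAW r4
6. mul.MUL @i8  | no-port MUL/MUL
7. mul.MUL @i9  | RAW r4
8. st.MEM+add.ALU @i10,i11  | dual

ISSUED = 8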